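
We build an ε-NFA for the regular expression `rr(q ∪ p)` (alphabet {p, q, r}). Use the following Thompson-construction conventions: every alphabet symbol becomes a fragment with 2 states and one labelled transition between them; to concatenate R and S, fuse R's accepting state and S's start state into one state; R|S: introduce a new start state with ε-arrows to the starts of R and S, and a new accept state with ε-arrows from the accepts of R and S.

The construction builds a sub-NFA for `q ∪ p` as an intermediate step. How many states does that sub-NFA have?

Fragment for `q ∪ p`:
Each of the 2 symbol leaves contributes a 2-state fragment.
  q ∪ p → 6 states

6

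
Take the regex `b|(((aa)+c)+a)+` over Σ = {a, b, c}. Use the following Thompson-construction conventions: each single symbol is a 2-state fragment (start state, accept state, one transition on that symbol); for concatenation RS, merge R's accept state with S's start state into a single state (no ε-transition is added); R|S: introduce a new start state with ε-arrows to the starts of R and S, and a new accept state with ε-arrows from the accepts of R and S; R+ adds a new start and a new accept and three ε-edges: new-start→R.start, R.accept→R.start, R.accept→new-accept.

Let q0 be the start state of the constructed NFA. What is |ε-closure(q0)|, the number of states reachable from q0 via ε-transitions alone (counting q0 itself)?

6

Work bottom-up. For each fragment F, track |ε-closure(F.start)| and whether F's accept lies in that closure (i.e. whether F accepts ε). A single-symbol fragment has closure size 1 and does not accept ε.
  aa : same as the first factor's closure: |ε-closure| = 1
  (aa)+ : |ε-closure| = 1 + 1 = 2 (the body doesn't accept ε, so the new accept is not reached)
  (aa)+c : |ε-closure| equals the left operand's closure size = 2 (its accept is not ε-reachable, so the closure stops there)
  ((aa)+c)+ : |ε-closure| = 1 + 2 = 3 (the body doesn't accept ε, so the new accept is not reached)
  ((aa)+c)+a : |ε-closure| equals the left operand's closure size = 3 (its accept is not ε-reachable, so the closure stops there)
  (((aa)+c)+a)+ : |ε-closure| = 1 + 3 = 4 (the body doesn't accept ε, so the new accept is not reached)
  b|(((aa)+c)+a)+ : |ε-closure| = 1 + 1 + 4 = 6 (the new accept is not ε-reachable since no branch accepts ε)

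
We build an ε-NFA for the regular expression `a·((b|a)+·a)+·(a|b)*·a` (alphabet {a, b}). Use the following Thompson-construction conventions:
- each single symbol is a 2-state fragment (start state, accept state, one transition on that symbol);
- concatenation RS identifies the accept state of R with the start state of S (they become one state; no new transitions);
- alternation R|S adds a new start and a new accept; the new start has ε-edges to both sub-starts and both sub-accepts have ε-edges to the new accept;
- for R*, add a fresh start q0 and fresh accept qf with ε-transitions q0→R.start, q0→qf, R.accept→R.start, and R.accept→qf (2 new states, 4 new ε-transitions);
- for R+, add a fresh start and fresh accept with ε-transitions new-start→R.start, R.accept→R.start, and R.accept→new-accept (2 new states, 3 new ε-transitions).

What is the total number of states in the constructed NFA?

20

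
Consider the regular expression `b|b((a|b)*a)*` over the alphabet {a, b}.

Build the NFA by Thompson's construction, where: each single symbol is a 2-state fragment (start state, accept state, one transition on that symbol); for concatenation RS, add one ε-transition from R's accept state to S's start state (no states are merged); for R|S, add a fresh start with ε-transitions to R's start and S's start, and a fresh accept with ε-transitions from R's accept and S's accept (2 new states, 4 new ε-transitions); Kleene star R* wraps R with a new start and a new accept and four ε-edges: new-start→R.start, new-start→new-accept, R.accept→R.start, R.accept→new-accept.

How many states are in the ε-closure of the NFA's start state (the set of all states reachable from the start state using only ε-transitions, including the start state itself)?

3

Let C(F) = |ε-closure(F.start)| within fragment F, and note whether F accepts ε. Symbol fragments have C = 1 and do not accept ε. Then:
  a|b : new start ε-reaches every alternative's start; none of them accept ε, so the new accept is not reached: |closure| = 1 + 1 + 1 = 3
  (a|b)* : new start has ε-edges to the inner start and to the new accept, so |closure| = 2 + 3 = 5
  (a|b)*a : |closure| = 5 + 1 = 6 (closure spills across the concat boundary because the left factor accepts ε)
  ((a|b)*a)* : new start has ε-edges to the inner start and to the new accept, so |closure| = 2 + 6 = 8
  b((a|b)*a)* : same as the first factor's closure: |closure| = 1
  b|b((a|b)*a)* : |closure| = 1 + 1 + 1 = 3 (the new accept is not ε-reachable since no branch accepts ε)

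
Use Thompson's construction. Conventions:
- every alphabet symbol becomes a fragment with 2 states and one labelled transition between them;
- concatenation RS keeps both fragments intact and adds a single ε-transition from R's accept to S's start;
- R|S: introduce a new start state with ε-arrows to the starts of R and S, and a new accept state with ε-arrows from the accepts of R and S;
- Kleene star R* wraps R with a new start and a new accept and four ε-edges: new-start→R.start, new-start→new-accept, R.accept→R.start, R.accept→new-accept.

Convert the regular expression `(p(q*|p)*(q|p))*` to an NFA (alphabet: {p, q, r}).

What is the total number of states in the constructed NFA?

20

Bottom-up over the parse tree:
Each of the 5 symbol leaves contributes a 2-state fragment.
  q* → 4 states
  q*|p → 8 states
  (q*|p)* → 10 states
  q|p → 6 states
  p(q*|p)*(q|p) → 18 states
  (p(q*|p)*(q|p))* → 20 states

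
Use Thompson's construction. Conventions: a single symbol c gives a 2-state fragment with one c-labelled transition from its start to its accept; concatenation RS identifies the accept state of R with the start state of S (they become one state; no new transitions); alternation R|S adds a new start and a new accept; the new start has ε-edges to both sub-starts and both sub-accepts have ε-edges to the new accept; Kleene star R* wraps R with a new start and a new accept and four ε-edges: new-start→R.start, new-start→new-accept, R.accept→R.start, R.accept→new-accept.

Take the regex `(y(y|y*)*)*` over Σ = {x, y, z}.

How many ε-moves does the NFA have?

Per subexpression:
Each of the 3 symbol leaves contributes 0 ε-transitions.
  y* = 4 ε-transitions
  y|y* = 8 ε-transitions
  (y|y*)* = 12 ε-transitions
  y(y|y*)* = 12 ε-transitions
  (y(y|y*)*)* = 16 ε-transitions

16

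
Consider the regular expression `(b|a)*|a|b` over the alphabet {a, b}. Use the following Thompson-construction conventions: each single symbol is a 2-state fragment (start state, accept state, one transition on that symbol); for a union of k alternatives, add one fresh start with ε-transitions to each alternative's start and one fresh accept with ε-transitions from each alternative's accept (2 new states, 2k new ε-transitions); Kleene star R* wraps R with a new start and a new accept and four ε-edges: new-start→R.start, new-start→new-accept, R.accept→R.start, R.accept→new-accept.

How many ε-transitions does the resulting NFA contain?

14

Per subexpression:
Each of the 4 symbol leaves contributes 0 ε-transitions.
  b|a → 4 ε-transitions
  (b|a)* → 8 ε-transitions
  (b|a)*|a|b → 14 ε-transitions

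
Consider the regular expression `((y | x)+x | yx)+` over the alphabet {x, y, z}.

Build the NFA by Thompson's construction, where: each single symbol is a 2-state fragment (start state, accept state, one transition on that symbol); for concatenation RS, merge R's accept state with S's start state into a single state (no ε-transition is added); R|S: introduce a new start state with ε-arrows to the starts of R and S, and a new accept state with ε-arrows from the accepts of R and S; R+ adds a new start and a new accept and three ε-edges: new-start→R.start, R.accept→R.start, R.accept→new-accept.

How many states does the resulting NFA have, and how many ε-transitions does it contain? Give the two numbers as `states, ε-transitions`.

16, 14

Bottom-up over the parse tree:
Each of the 5 symbol leaves contributes 2 states and 0 ε-transitions.
  y | x → 6 states, 4 ε-transitions
  (y | x)+ → 8 states, 7 ε-transitions
  (y | x)+x → 9 states, 7 ε-transitions
  yx → 3 states, 0 ε-transitions
  (y | x)+x | yx → 14 states, 11 ε-transitions
  ((y | x)+x | yx)+ → 16 states, 14 ε-transitions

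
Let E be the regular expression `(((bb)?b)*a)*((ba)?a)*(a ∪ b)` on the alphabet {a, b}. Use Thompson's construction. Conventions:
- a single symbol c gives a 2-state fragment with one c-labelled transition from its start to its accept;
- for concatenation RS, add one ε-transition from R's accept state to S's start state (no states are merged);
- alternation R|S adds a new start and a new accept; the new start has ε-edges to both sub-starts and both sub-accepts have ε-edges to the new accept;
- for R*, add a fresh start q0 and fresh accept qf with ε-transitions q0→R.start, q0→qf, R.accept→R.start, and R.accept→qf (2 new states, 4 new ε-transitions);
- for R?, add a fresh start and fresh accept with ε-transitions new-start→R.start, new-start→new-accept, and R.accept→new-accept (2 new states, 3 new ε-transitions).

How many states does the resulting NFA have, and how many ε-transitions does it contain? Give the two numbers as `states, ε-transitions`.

Recursing over subexpressions:
Each of the 9 symbol leaves contributes 2 states and 0 ε-transitions.
  bb — 4 states, 1 ε-transition
  (bb)? — 6 states, 4 ε-transitions
  (bb)?b — 8 states, 5 ε-transitions
  ((bb)?b)* — 10 states, 9 ε-transitions
  ((bb)?b)*a — 12 states, 10 ε-transitions
  (((bb)?b)*a)* — 14 states, 14 ε-transitions
  ba — 4 states, 1 ε-transition
  (ba)? — 6 states, 4 ε-transitions
  (ba)?a — 8 states, 5 ε-transitions
  ((ba)?a)* — 10 states, 9 ε-transitions
  a ∪ b — 6 states, 4 ε-transitions
  (((bb)?b)*a)*((ba)?a)*(a ∪ b) — 30 states, 29 ε-transitions

30, 29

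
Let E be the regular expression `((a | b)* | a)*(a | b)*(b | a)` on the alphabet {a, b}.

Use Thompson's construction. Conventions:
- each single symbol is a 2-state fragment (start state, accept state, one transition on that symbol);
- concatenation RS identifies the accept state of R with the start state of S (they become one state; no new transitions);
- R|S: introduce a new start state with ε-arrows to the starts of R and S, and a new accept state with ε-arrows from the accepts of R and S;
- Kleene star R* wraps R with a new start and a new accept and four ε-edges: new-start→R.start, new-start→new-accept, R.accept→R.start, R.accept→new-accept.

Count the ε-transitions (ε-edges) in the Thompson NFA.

Per subexpression:
Each of the 7 symbol leaves contributes 0 ε-transitions.
  a | b — 4 ε-transitions
  (a | b)* — 8 ε-transitions
  (a | b)* | a — 12 ε-transitions
  ((a | b)* | a)* — 16 ε-transitions
  a | b — 4 ε-transitions
  (a | b)* — 8 ε-transitions
  b | a — 4 ε-transitions
  ((a | b)* | a)*(a | b)*(b | a) — 28 ε-transitions

28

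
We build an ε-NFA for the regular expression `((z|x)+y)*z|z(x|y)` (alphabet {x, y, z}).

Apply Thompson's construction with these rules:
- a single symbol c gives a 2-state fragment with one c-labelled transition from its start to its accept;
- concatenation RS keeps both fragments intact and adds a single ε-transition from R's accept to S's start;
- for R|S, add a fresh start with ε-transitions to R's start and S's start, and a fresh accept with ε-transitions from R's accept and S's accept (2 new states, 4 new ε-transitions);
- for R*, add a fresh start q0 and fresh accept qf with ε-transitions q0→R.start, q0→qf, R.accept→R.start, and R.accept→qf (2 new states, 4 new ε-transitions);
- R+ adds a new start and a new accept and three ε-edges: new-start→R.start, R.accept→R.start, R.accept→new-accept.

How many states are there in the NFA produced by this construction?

24

Per subexpression:
Each of the 7 symbol leaves contributes a 2-state fragment.
  z|x — 6 states
  (z|x)+ — 8 states
  (z|x)+y — 10 states
  ((z|x)+y)* — 12 states
  ((z|x)+y)*z — 14 states
  x|y — 6 states
  z(x|y) — 8 states
  ((z|x)+y)*z|z(x|y) — 24 states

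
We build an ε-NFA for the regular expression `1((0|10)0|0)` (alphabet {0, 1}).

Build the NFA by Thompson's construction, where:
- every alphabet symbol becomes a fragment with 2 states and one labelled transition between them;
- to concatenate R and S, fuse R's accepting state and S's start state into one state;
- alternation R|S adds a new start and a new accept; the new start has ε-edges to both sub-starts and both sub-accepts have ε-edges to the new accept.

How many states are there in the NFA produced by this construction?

13

Recursing over subexpressions:
Each of the 6 symbol leaves contributes a 2-state fragment.
  10 = 3 states
  0|10 = 7 states
  (0|10)0 = 8 states
  (0|10)0|0 = 12 states
  1((0|10)0|0) = 13 states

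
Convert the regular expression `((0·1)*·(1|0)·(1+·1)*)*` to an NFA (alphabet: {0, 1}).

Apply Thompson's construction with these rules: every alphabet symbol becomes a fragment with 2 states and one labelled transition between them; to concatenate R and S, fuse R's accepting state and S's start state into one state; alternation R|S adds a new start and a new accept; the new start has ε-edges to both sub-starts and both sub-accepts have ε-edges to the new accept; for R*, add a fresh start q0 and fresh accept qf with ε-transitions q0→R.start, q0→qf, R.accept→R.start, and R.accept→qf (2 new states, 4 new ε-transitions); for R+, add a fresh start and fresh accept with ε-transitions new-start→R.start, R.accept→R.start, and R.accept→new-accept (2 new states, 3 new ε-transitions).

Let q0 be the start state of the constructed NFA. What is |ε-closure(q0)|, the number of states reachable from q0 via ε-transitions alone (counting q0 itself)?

Work bottom-up. For each fragment F, track |ε-closure(F.start)| and whether F's accept lies in that closure (i.e. whether F accepts ε). A single-symbol fragment has closure size 1 and does not accept ε.
  0·1 — same as the first factor's closure: |closure| = 1
  (0·1)* — the star's fresh start ε-reaches both the body's start and the fresh accept: |closure| = 2 + 1 = 3
  1|0 — |closure| = 1 + 1 + 1 = 3 (the new accept is not ε-reachable since no branch accepts ε)
  1+ — new start ε-reaches only the body's start; the new accept needs a symbol first: |closure| = 1 + 1 = 2
  1+·1 — |closure| equals the left operand's closure size = 2 (its accept is not ε-reachable, so the closure stops there)
  (1+·1)* — |closure| = 1 (new start) + 2 (body) + 1 (new accept) = 4
  (0·1)*·(1|0)·(1+·1)* — the left operand accepts ε, so the closure extends into the next operand (the shared merged state is already counted); |closure| = 3 + (3−1) = 5
  ((0·1)*·(1|0)·(1+·1)*)* — the star's fresh start ε-reaches both the body's start and the fresh accept: |closure| = 2 + 5 = 7

7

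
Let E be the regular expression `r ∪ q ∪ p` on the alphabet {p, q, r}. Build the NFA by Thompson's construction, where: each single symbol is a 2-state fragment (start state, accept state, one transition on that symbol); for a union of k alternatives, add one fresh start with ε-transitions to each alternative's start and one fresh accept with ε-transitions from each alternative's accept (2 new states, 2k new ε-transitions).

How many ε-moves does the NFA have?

6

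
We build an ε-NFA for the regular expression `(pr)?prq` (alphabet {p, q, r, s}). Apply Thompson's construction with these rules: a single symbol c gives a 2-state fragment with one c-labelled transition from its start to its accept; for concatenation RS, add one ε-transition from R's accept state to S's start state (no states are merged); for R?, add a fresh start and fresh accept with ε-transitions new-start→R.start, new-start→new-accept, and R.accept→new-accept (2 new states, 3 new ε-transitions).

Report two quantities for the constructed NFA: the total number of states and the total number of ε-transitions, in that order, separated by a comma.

Bottom-up over the parse tree:
Each of the 5 symbol leaves contributes 2 states and 0 ε-transitions.
  pr → 4 states, 1 ε-transition
  (pr)? → 6 states, 4 ε-transitions
  (pr)?prq → 12 states, 7 ε-transitions

12, 7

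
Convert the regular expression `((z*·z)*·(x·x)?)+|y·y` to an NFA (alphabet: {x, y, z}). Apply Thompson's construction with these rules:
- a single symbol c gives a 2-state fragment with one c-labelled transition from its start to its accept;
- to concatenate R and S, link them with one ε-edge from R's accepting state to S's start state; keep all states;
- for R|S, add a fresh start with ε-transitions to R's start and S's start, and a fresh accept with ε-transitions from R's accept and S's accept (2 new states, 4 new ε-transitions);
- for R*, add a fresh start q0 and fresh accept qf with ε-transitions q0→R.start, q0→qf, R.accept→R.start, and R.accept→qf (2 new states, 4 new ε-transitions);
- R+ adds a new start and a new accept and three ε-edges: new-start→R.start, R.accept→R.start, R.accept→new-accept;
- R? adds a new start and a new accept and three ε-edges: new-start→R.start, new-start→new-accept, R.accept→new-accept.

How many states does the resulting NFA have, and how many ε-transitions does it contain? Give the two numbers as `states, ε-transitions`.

22, 22

Per subexpression:
Each of the 6 symbol leaves contributes 2 states and 0 ε-transitions.
  z* — 4 states, 4 ε-transitions
  z*·z — 6 states, 5 ε-transitions
  (z*·z)* — 8 states, 9 ε-transitions
  x·x — 4 states, 1 ε-transition
  (x·x)? — 6 states, 4 ε-transitions
  (z*·z)*·(x·x)? — 14 states, 14 ε-transitions
  ((z*·z)*·(x·x)?)+ — 16 states, 17 ε-transitions
  y·y — 4 states, 1 ε-transition
  ((z*·z)*·(x·x)?)+|y·y — 22 states, 22 ε-transitions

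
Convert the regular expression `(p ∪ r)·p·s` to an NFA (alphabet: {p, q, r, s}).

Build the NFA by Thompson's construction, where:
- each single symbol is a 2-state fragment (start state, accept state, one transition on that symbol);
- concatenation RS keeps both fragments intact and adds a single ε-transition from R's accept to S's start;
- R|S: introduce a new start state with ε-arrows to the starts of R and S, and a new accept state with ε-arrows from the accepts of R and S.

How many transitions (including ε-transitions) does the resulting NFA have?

10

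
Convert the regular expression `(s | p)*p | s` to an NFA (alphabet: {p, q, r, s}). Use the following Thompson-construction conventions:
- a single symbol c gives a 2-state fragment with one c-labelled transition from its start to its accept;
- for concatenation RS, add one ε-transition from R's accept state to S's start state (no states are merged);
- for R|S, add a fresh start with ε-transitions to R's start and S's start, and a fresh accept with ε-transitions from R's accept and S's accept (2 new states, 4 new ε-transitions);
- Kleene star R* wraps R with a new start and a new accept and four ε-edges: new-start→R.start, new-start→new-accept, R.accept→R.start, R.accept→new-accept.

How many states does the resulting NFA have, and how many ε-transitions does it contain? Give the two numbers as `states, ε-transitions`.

Bottom-up over the parse tree:
Each of the 4 symbol leaves contributes 2 states and 0 ε-transitions.
  s | p → 6 states, 4 ε-transitions
  (s | p)* → 8 states, 8 ε-transitions
  (s | p)*p → 10 states, 9 ε-transitions
  (s | p)*p | s → 14 states, 13 ε-transitions

14, 13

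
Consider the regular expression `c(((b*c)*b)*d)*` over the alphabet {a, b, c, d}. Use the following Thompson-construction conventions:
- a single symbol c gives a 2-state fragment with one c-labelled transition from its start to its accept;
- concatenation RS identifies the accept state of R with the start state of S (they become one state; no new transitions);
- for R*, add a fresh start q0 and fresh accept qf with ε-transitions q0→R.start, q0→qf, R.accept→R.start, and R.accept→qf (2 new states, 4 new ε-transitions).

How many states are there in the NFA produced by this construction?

14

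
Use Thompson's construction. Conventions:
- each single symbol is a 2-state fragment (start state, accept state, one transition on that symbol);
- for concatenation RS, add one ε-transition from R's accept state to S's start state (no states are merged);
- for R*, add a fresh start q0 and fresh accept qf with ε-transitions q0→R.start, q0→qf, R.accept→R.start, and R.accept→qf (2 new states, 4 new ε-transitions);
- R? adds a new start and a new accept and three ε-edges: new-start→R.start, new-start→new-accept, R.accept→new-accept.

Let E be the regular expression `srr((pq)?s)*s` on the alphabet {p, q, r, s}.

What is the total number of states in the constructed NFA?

Bottom-up over the parse tree:
Each of the 7 symbol leaves contributes a 2-state fragment.
  pq = 4 states
  (pq)? = 6 states
  (pq)?s = 8 states
  ((pq)?s)* = 10 states
  srr((pq)?s)*s = 18 states

18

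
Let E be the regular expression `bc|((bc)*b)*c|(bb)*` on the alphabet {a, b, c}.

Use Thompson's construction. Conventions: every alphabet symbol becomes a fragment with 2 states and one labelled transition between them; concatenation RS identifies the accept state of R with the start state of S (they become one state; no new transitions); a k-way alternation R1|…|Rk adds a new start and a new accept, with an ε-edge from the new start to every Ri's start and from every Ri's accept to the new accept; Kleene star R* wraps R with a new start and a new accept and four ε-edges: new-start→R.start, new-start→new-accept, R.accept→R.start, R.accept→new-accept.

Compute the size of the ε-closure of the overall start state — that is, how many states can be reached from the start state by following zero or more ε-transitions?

11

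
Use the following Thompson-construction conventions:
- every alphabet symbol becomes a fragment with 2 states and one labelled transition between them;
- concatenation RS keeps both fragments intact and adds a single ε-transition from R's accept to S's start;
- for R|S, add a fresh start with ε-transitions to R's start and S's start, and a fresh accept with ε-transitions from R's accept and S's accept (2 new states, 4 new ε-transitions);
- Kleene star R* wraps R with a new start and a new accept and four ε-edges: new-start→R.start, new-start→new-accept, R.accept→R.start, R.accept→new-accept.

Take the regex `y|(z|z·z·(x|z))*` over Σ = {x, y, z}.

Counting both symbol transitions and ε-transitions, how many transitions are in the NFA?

24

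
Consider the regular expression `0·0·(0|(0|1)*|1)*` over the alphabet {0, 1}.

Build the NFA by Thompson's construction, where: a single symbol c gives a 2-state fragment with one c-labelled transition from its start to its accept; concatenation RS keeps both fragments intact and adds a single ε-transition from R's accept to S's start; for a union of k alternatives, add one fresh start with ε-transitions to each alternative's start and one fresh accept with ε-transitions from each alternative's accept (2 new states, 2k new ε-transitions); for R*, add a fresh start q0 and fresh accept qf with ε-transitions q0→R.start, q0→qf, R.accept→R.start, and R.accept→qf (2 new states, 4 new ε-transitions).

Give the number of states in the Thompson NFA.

Recursing over subexpressions:
Each of the 6 symbol leaves contributes a 2-state fragment.
  0|1 : 6 states
  (0|1)* : 8 states
  0|(0|1)*|1 : 14 states
  (0|(0|1)*|1)* : 16 states
  0·0·(0|(0|1)*|1)* : 20 states

20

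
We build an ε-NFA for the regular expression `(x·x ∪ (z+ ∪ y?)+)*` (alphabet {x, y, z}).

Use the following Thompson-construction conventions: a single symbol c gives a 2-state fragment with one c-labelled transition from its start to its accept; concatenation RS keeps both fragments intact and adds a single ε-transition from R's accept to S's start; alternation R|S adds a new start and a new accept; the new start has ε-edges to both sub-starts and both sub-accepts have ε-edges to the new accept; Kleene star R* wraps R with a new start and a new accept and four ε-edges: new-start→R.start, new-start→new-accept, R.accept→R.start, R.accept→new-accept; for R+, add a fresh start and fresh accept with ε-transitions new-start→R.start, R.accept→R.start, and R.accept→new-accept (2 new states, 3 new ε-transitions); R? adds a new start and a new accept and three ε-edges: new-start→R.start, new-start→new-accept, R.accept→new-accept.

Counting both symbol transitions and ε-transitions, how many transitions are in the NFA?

26

Building bottom-up:
Each of the 4 symbol leaves contributes 1 transition (1 symbol, 0 ε).
  x·x → 3 transitions (2 symbol, 1 ε)
  z+ → 4 transitions (1 symbol, 3 ε)
  y? → 4 transitions (1 symbol, 3 ε)
  z+ ∪ y? → 12 transitions (2 symbol, 10 ε)
  (z+ ∪ y?)+ → 15 transitions (2 symbol, 13 ε)
  x·x ∪ (z+ ∪ y?)+ → 22 transitions (4 symbol, 18 ε)
  (x·x ∪ (z+ ∪ y?)+)* → 26 transitions (4 symbol, 22 ε)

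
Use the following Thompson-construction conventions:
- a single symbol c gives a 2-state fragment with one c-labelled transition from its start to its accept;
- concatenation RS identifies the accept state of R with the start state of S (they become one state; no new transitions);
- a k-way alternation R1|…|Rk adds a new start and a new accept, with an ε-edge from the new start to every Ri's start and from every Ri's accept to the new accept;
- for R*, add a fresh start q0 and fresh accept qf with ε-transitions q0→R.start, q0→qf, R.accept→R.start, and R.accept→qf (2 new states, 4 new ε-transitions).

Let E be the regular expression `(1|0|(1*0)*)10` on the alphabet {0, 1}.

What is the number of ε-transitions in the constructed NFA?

Per subexpression:
Each of the 6 symbol leaves contributes 0 ε-transitions.
  1* = 4 ε-transitions
  1*0 = 4 ε-transitions
  (1*0)* = 8 ε-transitions
  1|0|(1*0)* = 14 ε-transitions
  (1|0|(1*0)*)10 = 14 ε-transitions

14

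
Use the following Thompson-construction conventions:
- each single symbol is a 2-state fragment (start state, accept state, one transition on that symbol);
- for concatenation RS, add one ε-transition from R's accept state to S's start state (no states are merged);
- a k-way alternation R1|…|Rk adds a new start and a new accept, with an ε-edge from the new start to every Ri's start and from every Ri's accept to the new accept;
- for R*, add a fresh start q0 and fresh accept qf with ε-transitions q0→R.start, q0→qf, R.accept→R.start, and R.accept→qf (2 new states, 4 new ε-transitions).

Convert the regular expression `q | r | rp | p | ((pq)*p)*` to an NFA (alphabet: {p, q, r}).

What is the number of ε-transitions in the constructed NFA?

21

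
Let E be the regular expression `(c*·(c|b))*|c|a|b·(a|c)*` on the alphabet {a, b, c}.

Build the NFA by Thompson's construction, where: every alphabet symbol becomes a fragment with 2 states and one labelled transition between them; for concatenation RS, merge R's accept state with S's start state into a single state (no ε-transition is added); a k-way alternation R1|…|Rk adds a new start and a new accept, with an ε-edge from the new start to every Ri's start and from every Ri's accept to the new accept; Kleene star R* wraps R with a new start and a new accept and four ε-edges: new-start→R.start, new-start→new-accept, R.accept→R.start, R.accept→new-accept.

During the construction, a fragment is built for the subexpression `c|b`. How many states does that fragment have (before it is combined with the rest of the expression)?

Fragment for `c|b`:
Each of the 2 symbol leaves contributes a 2-state fragment.
  c|b : 6 states

6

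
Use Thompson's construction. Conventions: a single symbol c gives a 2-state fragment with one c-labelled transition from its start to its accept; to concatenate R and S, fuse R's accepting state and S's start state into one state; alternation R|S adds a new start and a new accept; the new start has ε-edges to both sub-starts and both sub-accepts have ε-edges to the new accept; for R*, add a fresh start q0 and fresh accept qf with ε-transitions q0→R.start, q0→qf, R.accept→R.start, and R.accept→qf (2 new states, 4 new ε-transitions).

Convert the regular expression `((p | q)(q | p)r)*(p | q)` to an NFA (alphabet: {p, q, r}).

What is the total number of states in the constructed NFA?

Per subexpression:
Each of the 7 symbol leaves contributes a 2-state fragment.
  p | q : 6 states
  q | p : 6 states
  (p | q)(q | p)r : 12 states
  ((p | q)(q | p)r)* : 14 states
  p | q : 6 states
  ((p | q)(q | p)r)*(p | q) : 19 states

19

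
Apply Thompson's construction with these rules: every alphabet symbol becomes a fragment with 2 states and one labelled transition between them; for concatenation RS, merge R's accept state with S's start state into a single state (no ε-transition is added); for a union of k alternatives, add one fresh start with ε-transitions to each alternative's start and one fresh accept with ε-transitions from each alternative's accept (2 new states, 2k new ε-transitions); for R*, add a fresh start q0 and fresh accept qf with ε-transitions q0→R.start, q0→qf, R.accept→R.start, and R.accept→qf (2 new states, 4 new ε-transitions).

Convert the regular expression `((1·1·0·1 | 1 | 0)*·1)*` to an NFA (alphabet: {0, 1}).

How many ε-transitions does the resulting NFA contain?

Bottom-up over the parse tree:
Each of the 7 symbol leaves contributes 0 ε-transitions.
  1·1·0·1 → 0 ε-transitions
  1·1·0·1 | 1 | 0 → 6 ε-transitions
  (1·1·0·1 | 1 | 0)* → 10 ε-transitions
  (1·1·0·1 | 1 | 0)*·1 → 10 ε-transitions
  ((1·1·0·1 | 1 | 0)*·1)* → 14 ε-transitions

14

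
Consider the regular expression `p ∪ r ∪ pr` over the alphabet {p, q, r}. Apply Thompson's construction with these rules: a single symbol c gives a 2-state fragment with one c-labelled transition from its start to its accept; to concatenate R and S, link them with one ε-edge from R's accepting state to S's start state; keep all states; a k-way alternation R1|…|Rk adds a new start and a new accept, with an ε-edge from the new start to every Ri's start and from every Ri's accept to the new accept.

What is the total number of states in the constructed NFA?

10

Bottom-up over the parse tree:
Each of the 4 symbol leaves contributes a 2-state fragment.
  pr — 4 states
  p ∪ r ∪ pr — 10 states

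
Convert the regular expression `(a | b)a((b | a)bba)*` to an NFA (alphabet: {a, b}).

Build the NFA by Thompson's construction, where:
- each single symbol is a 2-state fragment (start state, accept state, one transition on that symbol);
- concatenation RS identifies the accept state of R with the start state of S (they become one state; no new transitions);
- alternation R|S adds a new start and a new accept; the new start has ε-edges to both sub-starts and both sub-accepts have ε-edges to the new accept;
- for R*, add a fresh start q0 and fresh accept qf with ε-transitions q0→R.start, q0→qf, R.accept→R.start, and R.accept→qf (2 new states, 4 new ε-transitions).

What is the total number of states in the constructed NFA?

17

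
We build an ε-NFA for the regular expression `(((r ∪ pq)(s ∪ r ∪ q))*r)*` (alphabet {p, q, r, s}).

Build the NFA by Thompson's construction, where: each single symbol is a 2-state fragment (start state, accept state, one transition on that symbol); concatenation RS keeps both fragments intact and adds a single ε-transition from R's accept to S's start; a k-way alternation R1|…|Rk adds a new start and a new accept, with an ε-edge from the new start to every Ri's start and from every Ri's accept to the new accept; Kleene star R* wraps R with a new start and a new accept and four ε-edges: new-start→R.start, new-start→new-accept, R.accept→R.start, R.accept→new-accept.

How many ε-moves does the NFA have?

21

Recursing over subexpressions:
Each of the 7 symbol leaves contributes 0 ε-transitions.
  pq = 1 ε-transition
  r ∪ pq = 5 ε-transitions
  s ∪ r ∪ q = 6 ε-transitions
  (r ∪ pq)(s ∪ r ∪ q) = 12 ε-transitions
  ((r ∪ pq)(s ∪ r ∪ q))* = 16 ε-transitions
  ((r ∪ pq)(s ∪ r ∪ q))*r = 17 ε-transitions
  (((r ∪ pq)(s ∪ r ∪ q))*r)* = 21 ε-transitions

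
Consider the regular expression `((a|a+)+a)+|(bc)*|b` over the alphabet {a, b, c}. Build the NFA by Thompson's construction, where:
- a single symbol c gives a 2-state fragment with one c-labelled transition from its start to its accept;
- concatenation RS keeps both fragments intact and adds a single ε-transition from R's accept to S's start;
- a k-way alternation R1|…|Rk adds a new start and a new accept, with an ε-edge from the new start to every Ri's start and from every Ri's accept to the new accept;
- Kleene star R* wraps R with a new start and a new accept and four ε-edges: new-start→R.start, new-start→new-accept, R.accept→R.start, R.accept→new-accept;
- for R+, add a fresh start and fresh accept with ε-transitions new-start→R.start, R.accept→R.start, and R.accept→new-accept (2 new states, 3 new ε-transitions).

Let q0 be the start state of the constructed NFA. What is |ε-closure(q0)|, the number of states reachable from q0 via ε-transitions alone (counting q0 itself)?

12

Let C(F) = |ε-closure(F.start)| within fragment F, and note whether F accepts ε. Symbol fragments have C = 1 and do not accept ε. Then:
  a+ — |closure| = 1 + 1 = 2 (the body doesn't accept ε, so the new accept is not reached)
  a|a+ — new start ε-reaches every alternative's start; none of them accept ε, so the new accept is not reached: |closure| = 1 + 1 + 2 = 4
  (a|a+)+ — |closure| = 1 + 4 = 5 (the body doesn't accept ε, so the new accept is not reached)
  (a|a+)+a — same as the first factor's closure: |closure| = 5
  ((a|a+)+a)+ — |closure| = 1 + 5 = 6 (the body doesn't accept ε, so the new accept is not reached)
  bc — same as the first factor's closure: |closure| = 1
  (bc)* — new start has ε-edges to the inner start and to the new accept, so |closure| = 2 + 1 = 3
  ((a|a+)+a)+|(bc)*|b — new start ε-reaches every alternative's start; at least one alternative accepts ε, so the union's new accept is reached too: |closure| = 1 + 6 + 3 + 1 + 1 = 12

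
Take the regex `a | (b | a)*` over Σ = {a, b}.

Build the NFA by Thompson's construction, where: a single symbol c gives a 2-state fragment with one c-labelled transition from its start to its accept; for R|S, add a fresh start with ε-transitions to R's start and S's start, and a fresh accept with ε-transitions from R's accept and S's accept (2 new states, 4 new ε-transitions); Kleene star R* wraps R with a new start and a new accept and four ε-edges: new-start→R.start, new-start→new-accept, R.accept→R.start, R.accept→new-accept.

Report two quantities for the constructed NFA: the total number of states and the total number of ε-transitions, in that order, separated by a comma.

Recursing over subexpressions:
Each of the 3 symbol leaves contributes 2 states and 0 ε-transitions.
  b | a : 6 states, 4 ε-transitions
  (b | a)* : 8 states, 8 ε-transitions
  a | (b | a)* : 12 states, 12 ε-transitions

12, 12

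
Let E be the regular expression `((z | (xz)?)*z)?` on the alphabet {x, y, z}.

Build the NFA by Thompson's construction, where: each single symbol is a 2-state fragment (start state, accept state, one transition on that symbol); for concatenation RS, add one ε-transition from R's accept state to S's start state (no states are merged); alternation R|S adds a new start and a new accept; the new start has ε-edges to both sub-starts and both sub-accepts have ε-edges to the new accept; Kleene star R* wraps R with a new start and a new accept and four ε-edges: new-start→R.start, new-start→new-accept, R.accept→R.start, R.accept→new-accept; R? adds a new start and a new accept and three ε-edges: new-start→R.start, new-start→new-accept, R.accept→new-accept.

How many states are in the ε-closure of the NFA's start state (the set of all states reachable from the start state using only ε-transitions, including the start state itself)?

Compute the ε-closure size of each fragment's start state recursively; a symbol fragment's start has no outgoing ε-edge, so its closure is just itself (size 1).
  xz → C equals the left operand's closure size = 1 (its accept is not ε-reachable, so the closure stops there)
  (xz)? → C = 1 (new start) + 1 (body) + 1 (new accept, via ε) = 3
  z | (xz)? → new start ε-reaches every alternative's start; at least one alternative accepts ε, so the union's new accept is reached too: C = 1 + 1 + 3 + 1 = 6
  (z | (xz)?)* → new start has ε-edges to the inner start and to the new accept, so C = 2 + 6 = 8
  (z | (xz)?)*z → C = 8 + 1 = 9 (closure spills across the concat boundary because the left factor accepts ε)
  ((z | (xz)?)*z)? → new start has ε-edges to the inner start and to the new accept, so C = 2 + 9 = 11

11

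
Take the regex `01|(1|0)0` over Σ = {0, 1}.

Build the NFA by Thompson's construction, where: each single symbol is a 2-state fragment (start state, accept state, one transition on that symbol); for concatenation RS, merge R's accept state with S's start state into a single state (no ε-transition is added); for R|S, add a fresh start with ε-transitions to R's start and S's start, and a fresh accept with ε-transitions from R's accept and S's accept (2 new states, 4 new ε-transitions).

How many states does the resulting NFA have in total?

Bottom-up over the parse tree:
Each of the 5 symbol leaves contributes a 2-state fragment.
  01 → 3 states
  1|0 → 6 states
  (1|0)0 → 7 states
  01|(1|0)0 → 12 states

12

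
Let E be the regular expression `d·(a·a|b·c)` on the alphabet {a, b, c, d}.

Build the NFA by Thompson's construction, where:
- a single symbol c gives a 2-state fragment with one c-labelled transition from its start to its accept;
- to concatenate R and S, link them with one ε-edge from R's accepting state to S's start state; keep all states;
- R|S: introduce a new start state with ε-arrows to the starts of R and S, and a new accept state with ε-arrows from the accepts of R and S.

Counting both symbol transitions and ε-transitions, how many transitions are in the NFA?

12

Bottom-up over the parse tree:
Each of the 5 symbol leaves contributes 1 transition (1 symbol, 0 ε).
  a·a = 3 transitions (2 symbol, 1 ε)
  b·c = 3 transitions (2 symbol, 1 ε)
  a·a|b·c = 10 transitions (4 symbol, 6 ε)
  d·(a·a|b·c) = 12 transitions (5 symbol, 7 ε)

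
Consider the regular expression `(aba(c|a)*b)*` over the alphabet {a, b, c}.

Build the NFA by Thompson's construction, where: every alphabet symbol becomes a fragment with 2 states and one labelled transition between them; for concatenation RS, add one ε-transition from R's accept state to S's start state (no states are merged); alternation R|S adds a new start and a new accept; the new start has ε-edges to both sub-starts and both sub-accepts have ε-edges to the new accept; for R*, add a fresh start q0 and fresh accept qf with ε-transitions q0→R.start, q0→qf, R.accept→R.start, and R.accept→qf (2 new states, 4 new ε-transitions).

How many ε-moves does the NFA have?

Building bottom-up:
Each of the 6 symbol leaves contributes 0 ε-transitions.
  c|a — 4 ε-transitions
  (c|a)* — 8 ε-transitions
  aba(c|a)*b — 12 ε-transitions
  (aba(c|a)*b)* — 16 ε-transitions

16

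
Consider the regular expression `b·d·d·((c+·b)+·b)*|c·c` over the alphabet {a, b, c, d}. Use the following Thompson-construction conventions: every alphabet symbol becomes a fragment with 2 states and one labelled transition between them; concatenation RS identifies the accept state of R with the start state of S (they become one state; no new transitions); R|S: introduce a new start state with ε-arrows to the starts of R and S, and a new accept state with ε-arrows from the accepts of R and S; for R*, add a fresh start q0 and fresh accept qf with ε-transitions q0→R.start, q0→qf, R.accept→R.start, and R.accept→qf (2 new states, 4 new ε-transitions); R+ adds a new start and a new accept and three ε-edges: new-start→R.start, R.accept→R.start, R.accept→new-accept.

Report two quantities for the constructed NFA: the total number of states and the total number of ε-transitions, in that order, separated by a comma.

18, 14

Bottom-up over the parse tree:
Each of the 8 symbol leaves contributes 2 states and 0 ε-transitions.
  c+ — 4 states, 3 ε-transitions
  c+·b — 5 states, 3 ε-transitions
  (c+·b)+ — 7 states, 6 ε-transitions
  (c+·b)+·b — 8 states, 6 ε-transitions
  ((c+·b)+·b)* — 10 states, 10 ε-transitions
  b·d·d·((c+·b)+·b)* — 13 states, 10 ε-transitions
  c·c — 3 states, 0 ε-transitions
  b·d·d·((c+·b)+·b)*|c·c — 18 states, 14 ε-transitions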